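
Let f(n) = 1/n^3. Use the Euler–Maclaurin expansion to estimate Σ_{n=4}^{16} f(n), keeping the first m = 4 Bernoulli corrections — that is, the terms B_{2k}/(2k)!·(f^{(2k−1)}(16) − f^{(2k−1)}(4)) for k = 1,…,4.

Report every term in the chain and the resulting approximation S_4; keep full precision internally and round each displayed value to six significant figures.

S_4 ≈ 0.0381850

∫_4^16 1/x^3 dx evaluates to 0.0292969.
½[f(4) + f(16)] = ½[0.0156250 + 0.000244141] = 0.00793457.
So far: 0.0372314.
Correction k=1: B_{2}/2! · (f^{(1)}(16) − f^{(1)}(4)) = 1/12 · (-4.57764e-05 − (-0.0117188)) = 0.000972748.
Partial sum through k=1: 0.0382042.
Correction k=2: B_{4}/4! · (f^{(3)}(16) − f^{(3)}(4)) = −1/720 · (-3.57628e-06 − (-0.0146484)) = -2.03401e-05.
Partial sum through k=2: 0.0381839.
Correction k=3: B_{6}/6! · (f^{(5)}(16) − f^{(5)}(4)) = 1/30240 · (-5.86733e-07 − (-0.0384521)) = 1.27155e-06.
Partial sum through k=3: 0.0381851.
Correction k=4: B_{8}/8! · (f^{(7)}(16) − f^{(7)}(4)) = −1/1209600 · (-1.65019e-07 − (-0.173035)) = -1.43051e-07.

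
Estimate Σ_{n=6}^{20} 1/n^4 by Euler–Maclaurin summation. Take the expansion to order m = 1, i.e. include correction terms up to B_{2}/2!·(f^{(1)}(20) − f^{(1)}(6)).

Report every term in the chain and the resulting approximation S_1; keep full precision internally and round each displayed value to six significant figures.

The integral term ∫_6^20 1/x^4 dx = 0.00150154.
Boundary: ½(f(6) + f(20)) = ½(0.000771605 + 6.25000e-06) = 0.000388927.
Running total after boundary: 0.00189047.
Correction k=1: B_{2}/2! · (f^{(1)}(20) − f^{(1)}(6)) = 1/12 · (-1.25000e-06 − (-0.000514403)) = 4.27628e-05.

S_1 ≈ 0.00193323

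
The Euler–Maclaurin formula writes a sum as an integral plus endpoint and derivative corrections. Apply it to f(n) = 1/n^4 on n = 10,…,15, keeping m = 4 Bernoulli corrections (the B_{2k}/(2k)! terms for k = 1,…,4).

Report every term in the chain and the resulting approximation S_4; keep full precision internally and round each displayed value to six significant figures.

S_4 ≈ 0.000297323

∫_10^15 1/x^4 dx evaluates to 0.000234568.
Boundary: ½(f(10) + f(15)) = ½(0.000100000 + 1.97531e-05) = 5.98765e-05.
So far: 0.000294444.
k=1: B_{2}/(2)! × [f^{(1)}(15) − f^{(1)}(10)] = 1/12 × (-5.26749e-06 − (-4.00000e-05)) = 2.89438e-06.
After k=1: 0.000297339.
k=2: B_{4}/(4)! × [f^{(3)}(15) − f^{(3)}(10)] = −1/720 × (-7.02332e-07 − (-1.20000e-05)) = -1.56912e-08.
After k=2: 0.000297323.
k=3: B_{6}/(6)! × [f^{(5)}(15) − f^{(5)}(10)] = 1/30240 × (-1.74803e-07 − (-6.72000e-06)) = 2.16442e-10.
After k=3: 0.000297323.
k=4: B_{8}/(8)! × [f^{(7)}(15) − f^{(7)}(10)] = −1/1209600 × (-6.99210e-08 − (-6.04800e-06)) = -4.94219e-12.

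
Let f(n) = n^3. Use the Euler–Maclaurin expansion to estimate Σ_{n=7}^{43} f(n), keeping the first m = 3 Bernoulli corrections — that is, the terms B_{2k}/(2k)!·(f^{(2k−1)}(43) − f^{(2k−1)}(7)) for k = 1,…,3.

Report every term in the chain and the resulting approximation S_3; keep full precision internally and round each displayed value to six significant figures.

S_3 ≈ 894475

The integral term ∫_7^43 x^3 dx = 854100.
½[f(7) + f(43)] = ½[343.000 + 79507.0] = 39925.0.
So far: 894025.
Correction k=1: B_{2}/2! · (f^{(1)}(43) − f^{(1)}(7)) = 1/12 · (5547.00 − 147.000) = 450.000.
Running total after k=1: 894475.
Correction k=2: B_{4}/4! · (f^{(3)}(43) − f^{(3)}(7)) = −1/720 · (6.00000 − 6.00000) = 0.00000.
Running total after k=2: 894475.
Correction k=3: B_{6}/6! · (f^{(5)}(43) − f^{(5)}(7)) = 1/30240 · (0.00000 − 0.00000) = 0.00000.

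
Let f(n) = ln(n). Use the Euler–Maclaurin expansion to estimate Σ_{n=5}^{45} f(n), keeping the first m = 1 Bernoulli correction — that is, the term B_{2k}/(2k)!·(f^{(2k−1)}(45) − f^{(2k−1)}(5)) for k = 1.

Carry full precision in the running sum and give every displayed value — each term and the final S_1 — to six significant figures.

Integral: ∫_5^45 ln(x) dx = 123.253.
Boundary: ½(f(5) + f(45)) = ½(1.60944 + 3.80666) = 2.70805.
Integral + boundary = 125.961.
Order-1 term: 1/12 · (0.0222222 − 0.200000) = -0.0148148.

S_1 ≈ 125.946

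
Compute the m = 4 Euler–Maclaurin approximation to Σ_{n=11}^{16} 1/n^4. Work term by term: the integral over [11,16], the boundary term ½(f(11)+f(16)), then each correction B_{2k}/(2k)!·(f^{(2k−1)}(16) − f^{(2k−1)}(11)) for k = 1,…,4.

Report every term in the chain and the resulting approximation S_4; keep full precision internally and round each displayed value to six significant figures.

Integral: ∫_11^16 1/x^4 dx = 0.000169058.
½[f(11) + f(16)] = ½[6.83013e-05 + 1.52588e-05] = 4.17801e-05.
So far: 0.000210838.
k=1: B_{2}/(2)! × [f^{(1)}(16) − f^{(1)}(11)] = 1/12 × (-3.81470e-06 − (-2.48369e-05)) = 1.75185e-06.
Running total after k=1: 0.000212590.
k=2: B_{4}/(4)! × [f^{(3)}(16) − f^{(3)}(11)] = −1/720 × (-4.47035e-07 − (-6.15790e-06)) = -7.93175e-09.
Running total after k=2: 0.000212582.
k=3: B_{6}/(6)! × [f^{(5)}(16) − f^{(5)}(11)] = 1/30240 × (-9.77889e-08 − (-2.84994e-06)) = 9.10102e-11.
Running total after k=3: 0.000212582.
k=4: B_{8}/(8)! × [f^{(7)}(16) − f^{(7)}(11)] = −1/1209600 × (-3.43789e-08 − (-2.11979e-06)) = -1.72405e-12.

S_4 ≈ 0.000212582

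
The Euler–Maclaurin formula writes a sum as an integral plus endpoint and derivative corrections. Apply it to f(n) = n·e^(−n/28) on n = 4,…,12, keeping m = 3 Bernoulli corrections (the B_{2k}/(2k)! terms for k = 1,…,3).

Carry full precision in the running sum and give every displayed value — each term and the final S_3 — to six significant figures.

S_3 ≈ 52.7223

Integral: ∫_4^12 x·e^(−x/28) dx = 47.1109.
Endpoint term: (f(4) + f(12))/2 = (3.46751 + 7.81727)/2 = 5.64239.
So far: 52.7532.
k=1: B_{2}/(2)! × [f^{(1)}(12) − f^{(1)}(4)] = 1/12 × (0.372251 − 0.743038) = -0.0308989.
Running total after k=1: 52.7223.
k=2: B_{4}/(4)! × [f^{(3)}(12) − f^{(3)}(4)] = −1/720 × (0.00213664 − 0.00315918) = 1.42018e-06.
Running total after k=2: 52.7223.
k=3: B_{6}/(6)! × [f^{(5)}(12) − f^{(5)}(4)] = 1/30240 × (4.84500e-06 − 6.85025e-06) = -6.63114e-11.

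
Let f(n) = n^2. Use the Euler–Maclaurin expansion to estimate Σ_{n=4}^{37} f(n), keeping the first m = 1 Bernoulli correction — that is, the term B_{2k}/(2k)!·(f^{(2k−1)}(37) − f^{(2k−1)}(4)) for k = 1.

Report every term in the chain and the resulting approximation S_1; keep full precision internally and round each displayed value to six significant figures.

S_1 ≈ 17561.0

Integral: ∫_4^37 x^2 dx = 16863.0.
Boundary: ½(f(4) + f(37)) = ½(16.0000 + 1369.00) = 692.500.
Integral + boundary = 17555.5.
Correction k=1: B_{2}/2! · (f^{(1)}(37) − f^{(1)}(4)) = 1/12 · (74.0000 − 8.00000) = 5.50000.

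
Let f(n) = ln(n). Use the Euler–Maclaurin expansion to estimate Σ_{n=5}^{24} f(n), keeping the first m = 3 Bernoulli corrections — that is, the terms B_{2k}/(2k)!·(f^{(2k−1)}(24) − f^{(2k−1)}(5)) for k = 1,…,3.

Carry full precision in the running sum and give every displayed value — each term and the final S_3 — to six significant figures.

∫_5^24 ln(x) dx evaluates to 49.2261.
Endpoint term: (f(5) + f(24))/2 = (1.60944 + 3.17805)/2 = 2.39375.
So far: 51.6198.
k=1: B_{2}/(2)! × [f^{(1)}(24) − f^{(1)}(5)] = 1/12 × (0.0416667 − 0.200000) = -0.0131944.
Partial sum through k=1: 51.6067.
k=2: B_{4}/(4)! × [f^{(3)}(24) − f^{(3)}(5)] = −1/720 × (0.000144676 − 0.0160000) = 2.20213e-05.
Partial sum through k=2: 51.6067.
k=3: B_{6}/(6)! × [f^{(5)}(24) − f^{(5)}(5)] = 1/30240 × (3.01408e-06 − 0.00768000) = -2.53869e-07.

S_3 ≈ 51.6067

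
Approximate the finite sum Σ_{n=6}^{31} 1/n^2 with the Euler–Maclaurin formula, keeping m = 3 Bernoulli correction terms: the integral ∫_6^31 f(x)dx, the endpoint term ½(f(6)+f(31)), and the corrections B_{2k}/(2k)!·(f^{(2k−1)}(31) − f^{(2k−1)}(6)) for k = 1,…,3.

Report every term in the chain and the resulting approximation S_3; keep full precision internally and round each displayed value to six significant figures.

Integral: ∫_6^31 1/x^2 dx = 0.134409.
Boundary: ½(f(6) + f(31)) = ½(0.0277778 + 0.00104058) = 0.0144092.
Running total after boundary: 0.148818.
Order-1 term: 1/12 · (-6.71344e-05 − (-0.00925926)) = 0.000766010.
Partial sum through k=1: 0.149584.
Order-2 term: −1/720 · (-8.38306e-07 − (-0.00308642)) = -4.28553e-06.
Partial sum through k=2: 0.149580.
Order-3 term: 1/30240 · (-2.61698e-08 − (-0.00257202)) = 8.50526e-08.

S_3 ≈ 0.149580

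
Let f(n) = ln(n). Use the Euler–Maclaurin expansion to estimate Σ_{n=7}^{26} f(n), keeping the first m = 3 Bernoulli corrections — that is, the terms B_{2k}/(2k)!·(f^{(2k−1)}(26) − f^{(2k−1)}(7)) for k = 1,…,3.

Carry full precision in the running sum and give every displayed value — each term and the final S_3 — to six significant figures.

The integral term ∫_7^26 ln(x) dx = 52.0891.
Endpoint term: (f(7) + f(26))/2 = (1.94591 + 3.25810)/2 = 2.60200.
So far: 54.6911.
Correction k=1: B_{2}/2! · (f^{(1)}(26) − f^{(1)}(7)) = 1/12 · (0.0384615 − 0.142857) = -0.00869963.
Running total after k=1: 54.6824.
Correction k=2: B_{4}/4! · (f^{(3)}(26) − f^{(3)}(7)) = −1/720 · (0.000113792 − 0.00583090) = 7.94043e-06.
Running total after k=2: 54.6825.
Correction k=3: B_{6}/6! · (f^{(5)}(26) − f^{(5)}(7)) = 1/30240 · (2.01997e-06 − 0.00142798) = -4.71546e-08.

S_3 ≈ 54.6825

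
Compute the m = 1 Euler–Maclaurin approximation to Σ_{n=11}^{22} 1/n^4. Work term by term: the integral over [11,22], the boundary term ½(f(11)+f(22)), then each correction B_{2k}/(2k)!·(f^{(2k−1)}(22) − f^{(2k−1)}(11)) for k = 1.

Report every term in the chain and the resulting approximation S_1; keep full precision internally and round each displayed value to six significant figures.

S_1 ≈ 0.000257424

Integral: ∫_11^22 1/x^4 dx = 0.000219133.
½[f(11) + f(22)] = ½[6.83013e-05 + 4.26883e-06] = 3.62851e-05.
So far: 0.000255419.
Correction k=1: B_{2}/2! · (f^{(1)}(22) − f^{(1)}(11)) = 1/12 · (-7.76152e-07 − (-2.48369e-05)) = 2.00506e-06.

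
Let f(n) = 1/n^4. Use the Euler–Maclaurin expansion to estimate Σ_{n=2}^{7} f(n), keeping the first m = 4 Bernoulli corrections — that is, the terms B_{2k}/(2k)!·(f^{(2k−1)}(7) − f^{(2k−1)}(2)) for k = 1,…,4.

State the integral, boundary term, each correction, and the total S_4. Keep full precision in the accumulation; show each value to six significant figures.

The integral term ∫_2^7 1/x^4 dx = 0.0406948.
Boundary: ½(f(2) + f(7)) = ½(0.0625000 + 0.000416493) = 0.0314582.
So far: 0.0721531.
k=1: B_{2}/(2)! × [f^{(1)}(7) − f^{(1)}(2)] = 1/12 × (-0.000237996 − (-0.125000)) = 0.0103968.
After k=1: 0.0825499.
k=2: B_{4}/(4)! × [f^{(3)}(7) − f^{(3)}(2)] = −1/720 × (-0.000145712 − (-0.937500)) = -0.00130188.
After k=2: 0.0812480.
k=3: B_{6}/(6)! × [f^{(5)}(7) − f^{(5)}(2)] = 1/30240 × (-0.000166528 − (-13.1250)) = 0.000434022.
After k=3: 0.0816821.
k=4: B_{8}/(8)! × [f^{(7)}(7) − f^{(7)}(2)] = −1/1209600 × (-0.000305868 − (-295.312)) = -0.000244140.

S_4 ≈ 0.0814379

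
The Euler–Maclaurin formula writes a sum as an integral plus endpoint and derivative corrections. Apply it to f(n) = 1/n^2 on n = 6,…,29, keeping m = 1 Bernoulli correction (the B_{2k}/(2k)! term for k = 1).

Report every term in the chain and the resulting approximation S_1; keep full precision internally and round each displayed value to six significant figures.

∫_6^29 1/x^2 dx evaluates to 0.132184.
½[f(6) + f(29)] = ½[0.0277778 + 0.00118906] = 0.0144834.
So far: 0.146667.
Order-1 term: 1/12 · (-8.20042e-05 − (-0.00925926)) = 0.000764771.

S_1 ≈ 0.147432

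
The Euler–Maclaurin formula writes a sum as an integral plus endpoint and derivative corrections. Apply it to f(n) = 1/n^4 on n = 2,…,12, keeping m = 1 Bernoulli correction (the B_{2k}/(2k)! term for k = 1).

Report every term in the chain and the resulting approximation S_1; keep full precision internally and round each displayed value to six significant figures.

∫_2^12 1/x^4 dx evaluates to 0.0414738.
Endpoint term: (f(2) + f(12))/2 = (0.0625000 + 4.82253e-05)/2 = 0.0312741.
Integral + boundary = 0.0727479.
k=1: B_{2}/(2)! × [f^{(1)}(12) − f^{(1)}(2)] = 1/12 × (-1.60751e-05 − (-0.125000)) = 0.0104153.

S_1 ≈ 0.0831632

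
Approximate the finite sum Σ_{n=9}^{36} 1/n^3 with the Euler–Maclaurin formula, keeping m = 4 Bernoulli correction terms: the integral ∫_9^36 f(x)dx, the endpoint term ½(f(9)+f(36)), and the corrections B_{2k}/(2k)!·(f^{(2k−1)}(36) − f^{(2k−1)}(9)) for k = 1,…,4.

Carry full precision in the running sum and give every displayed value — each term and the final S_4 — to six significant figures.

S_4 ≈ 0.00652143

The integral term ∫_9^36 1/x^3 dx = 0.00578704.
½[f(9) + f(36)] = ½[0.00137174 + 2.14335e-05] = 0.000696588.
Integral + boundary = 0.00648362.
k=1: B_{2}/(2)! × [f^{(1)}(36) − f^{(1)}(9)] = 1/12 × (-1.78612e-06 − (-0.000457247)) = 3.79551e-05.
Partial sum through k=1: 0.00652158.
k=2: B_{4}/(4)! × [f^{(3)}(36) − f^{(3)}(9)] = −1/720 × (-2.75636e-08 − (-0.000112901)) = -1.56768e-07.
Partial sum through k=2: 0.00652142.
k=3: B_{6}/(6)! × [f^{(5)}(36) − f^{(5)}(9)] = 1/30240 × (-8.93265e-10 − (-5.85410e-05)) = 1.93585e-09.
Partial sum through k=3: 0.00652143.
k=4: B_{8}/(8)! × [f^{(7)}(36) − f^{(7)}(9)] = −1/1209600 × (-4.96259e-11 − (-5.20365e-05)) = -4.30195e-11.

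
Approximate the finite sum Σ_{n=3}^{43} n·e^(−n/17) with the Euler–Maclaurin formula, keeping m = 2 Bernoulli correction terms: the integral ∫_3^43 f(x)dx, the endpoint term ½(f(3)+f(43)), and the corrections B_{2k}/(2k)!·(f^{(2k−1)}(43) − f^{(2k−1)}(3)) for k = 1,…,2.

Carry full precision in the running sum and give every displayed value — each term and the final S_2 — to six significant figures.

∫_3^43 x·e^(−x/17) dx evaluates to 203.696.
Boundary: ½(f(3) + f(43)) = ½(2.51467 + 3.42735) = 2.97101.
So far: 206.667.
Correction k=1: B_{2}/2! · (f^{(1)}(43) − f^{(1)}(3)) = 1/12 · (-0.121903 − 0.690302) = -0.0676837.
Running total after k=1: 206.599.
Correction k=2: B_{4}/4! · (f^{(3)}(43) − f^{(3)}(3)) = −1/720 · (0.000129788 − 0.00818944) = 1.11940e-05.

S_2 ≈ 206.599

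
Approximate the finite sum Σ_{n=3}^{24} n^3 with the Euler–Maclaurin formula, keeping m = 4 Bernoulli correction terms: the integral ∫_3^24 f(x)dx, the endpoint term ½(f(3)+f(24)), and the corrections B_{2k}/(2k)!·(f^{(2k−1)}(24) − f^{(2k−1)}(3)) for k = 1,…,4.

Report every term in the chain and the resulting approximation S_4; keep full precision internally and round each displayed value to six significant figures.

Integral: ∫_3^24 x^3 dx = 82923.8.
½[f(3) + f(24)] = ½[27.0000 + 13824.0] = 6925.50.
So far: 89849.2.
Correction k=1: B_{2}/2! · (f^{(1)}(24) − f^{(1)}(3)) = 1/12 · (1728.00 − 27.0000) = 141.750.
Partial sum through k=1: 89991.0.
Correction k=2: B_{4}/4! · (f^{(3)}(24) − f^{(3)}(3)) = −1/720 · (6.00000 − 6.00000) = 0.00000.
Partial sum through k=2: 89991.0.
Correction k=3: B_{6}/6! · (f^{(5)}(24) − f^{(5)}(3)) = 1/30240 · (0.00000 − 0.00000) = 0.00000.
Partial sum through k=3: 89991.0.
Correction k=4: B_{8}/8! · (f^{(7)}(24) − f^{(7)}(3)) = −1/1209600 · (0.00000 − 0.00000) = 0.00000.

S_4 ≈ 89991.0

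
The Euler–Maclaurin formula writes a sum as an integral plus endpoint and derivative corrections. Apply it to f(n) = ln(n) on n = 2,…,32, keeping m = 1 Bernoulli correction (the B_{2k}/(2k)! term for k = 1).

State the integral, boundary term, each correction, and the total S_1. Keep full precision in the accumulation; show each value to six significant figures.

∫_2^32 ln(x) dx evaluates to 79.5173.
Boundary: ½(f(2) + f(32)) = ½(0.693147 + 3.46574) = 2.07944.
So far: 81.5967.
k=1: B_{2}/(2)! × [f^{(1)}(32) − f^{(1)}(2)] = 1/12 × (0.0312500 − 0.500000) = -0.0390625.

S_1 ≈ 81.5576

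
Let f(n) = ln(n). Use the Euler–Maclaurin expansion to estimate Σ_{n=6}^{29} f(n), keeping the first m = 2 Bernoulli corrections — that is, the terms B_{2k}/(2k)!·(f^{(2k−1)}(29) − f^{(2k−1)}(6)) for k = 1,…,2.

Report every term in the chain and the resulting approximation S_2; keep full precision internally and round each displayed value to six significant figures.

∫_6^29 ln(x) dx evaluates to 63.9010.
Endpoint term: (f(6) + f(29))/2 = (1.79176 + 3.36730)/2 = 2.57953.
Running total after boundary: 66.4805.
Correction k=1: B_{2}/2! · (f^{(1)}(29) − f^{(1)}(6)) = 1/12 · (0.0344828 − 0.166667) = -0.0110153.
After k=1: 66.4695.
Correction k=2: B_{4}/4! · (f^{(3)}(29) − f^{(3)}(6)) = −1/720 · (8.20042e-05 − 0.00925926) = 1.27462e-05.

S_2 ≈ 66.4695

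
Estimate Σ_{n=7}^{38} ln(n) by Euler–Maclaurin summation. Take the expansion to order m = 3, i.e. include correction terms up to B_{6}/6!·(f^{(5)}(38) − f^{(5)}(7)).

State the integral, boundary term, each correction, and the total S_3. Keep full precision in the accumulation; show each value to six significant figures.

S_3 ≈ 96.3889

The integral term ∫_7^38 ln(x) dx = 93.6069.
½[f(7) + f(38)] = ½[1.94591 + 3.63759] = 2.79175.
Integral + boundary = 96.3987.
k=1: B_{2}/(2)! × [f^{(1)}(38) − f^{(1)}(7)] = 1/12 × (0.0263158 − 0.142857) = -0.00971178.
After k=1: 96.3889.
k=2: B_{4}/(4)! × [f^{(3)}(38) − f^{(3)}(7)] = −1/720 × (3.64485e-05 − 0.00583090) = 8.04785e-06.
After k=2: 96.3889.
k=3: B_{6}/(6)! × [f^{(5)}(38) − f^{(5)}(7)] = 1/30240 × (3.02896e-07 − 0.00142798) = -4.72114e-08.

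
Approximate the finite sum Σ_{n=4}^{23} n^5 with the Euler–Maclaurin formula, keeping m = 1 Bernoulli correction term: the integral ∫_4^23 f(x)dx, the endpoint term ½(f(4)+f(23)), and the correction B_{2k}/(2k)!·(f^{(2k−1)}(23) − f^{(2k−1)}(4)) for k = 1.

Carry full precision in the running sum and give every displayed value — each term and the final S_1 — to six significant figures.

S_1 ≈ 2.80071e+07

∫_4^23 x^5 dx evaluates to 2.46720e+07.
Boundary: ½(f(4) + f(23)) = ½(1024.00 + 6.43634e+06) = 3.21868e+06.
Running total after boundary: 2.78906e+07.
Correction k=1: B_{2}/2! · (f^{(1)}(23) − f^{(1)}(4)) = 1/12 · (1.39920e+06 − 1280.00) = 116494.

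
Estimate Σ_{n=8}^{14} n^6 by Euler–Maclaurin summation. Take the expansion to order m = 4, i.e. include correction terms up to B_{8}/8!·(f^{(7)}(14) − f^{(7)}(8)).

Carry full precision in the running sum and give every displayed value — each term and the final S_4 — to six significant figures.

The integral term ∫_8^14 x^6 dx = 1.47595e+07.
Boundary: ½(f(8) + f(14)) = ½(262144 + 7.52954e+06) = 3.89584e+06.
Integral + boundary = 1.86553e+07.
Correction k=1: B_{2}/2! · (f^{(1)}(14) − f^{(1)}(8)) = 1/12 · (3.22694e+06 − 196608) = 252528.
Running total after k=1: 1.89078e+07.
Correction k=2: B_{4}/4! · (f^{(3)}(14) − f^{(3)}(8)) = −1/720 · (329280 − 61440.0) = -372.000.
Running total after k=2: 1.89075e+07.
Correction k=3: B_{6}/6! · (f^{(5)}(14) − f^{(5)}(8)) = 1/30240 · (10080.0 − 5760.00) = 0.142857.
Running total after k=3: 1.89075e+07.
Correction k=4: B_{8}/8! · (f^{(7)}(14) − f^{(7)}(8)) = −1/1209600 · (0.00000 − 0.00000) = 0.00000.

S_4 ≈ 1.89075e+07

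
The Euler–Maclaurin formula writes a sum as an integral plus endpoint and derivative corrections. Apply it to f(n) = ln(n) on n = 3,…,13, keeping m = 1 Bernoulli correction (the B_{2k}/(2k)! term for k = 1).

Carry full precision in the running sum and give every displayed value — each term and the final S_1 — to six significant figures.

S_1 ≈ 21.8589

The integral term ∫_3^13 ln(x) dx = 20.0485.
Boundary: ½(f(3) + f(13)) = ½(1.09861 + 2.56495) = 1.83178.
Integral + boundary = 21.8803.
k=1: B_{2}/(2)! × [f^{(1)}(13) − f^{(1)}(3)] = 1/12 × (0.0769231 − 0.333333) = -0.0213675.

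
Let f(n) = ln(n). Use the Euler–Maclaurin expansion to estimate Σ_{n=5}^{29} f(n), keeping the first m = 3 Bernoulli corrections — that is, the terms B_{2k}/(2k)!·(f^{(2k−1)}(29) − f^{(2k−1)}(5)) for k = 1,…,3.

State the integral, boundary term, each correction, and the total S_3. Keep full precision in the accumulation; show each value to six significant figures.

Integral: ∫_5^29 ln(x) dx = 65.6044.
½[f(5) + f(29)] = ½[1.60944 + 3.36730] = 2.48837.
So far: 68.0928.
k=1: B_{2}/(2)! × [f^{(1)}(29) − f^{(1)}(5)] = 1/12 × (0.0344828 − 0.200000) = -0.0137931.
Running total after k=1: 68.0790.
k=2: B_{4}/(4)! × [f^{(3)}(29) − f^{(3)}(5)] = −1/720 × (8.20042e-05 − 0.0160000) = 2.21083e-05.
Running total after k=2: 68.0790.
k=3: B_{6}/(6)! × [f^{(5)}(29) − f^{(5)}(5)] = 1/30240 × (1.17010e-06 − 0.00768000) = -2.53930e-07.

S_3 ≈ 68.0790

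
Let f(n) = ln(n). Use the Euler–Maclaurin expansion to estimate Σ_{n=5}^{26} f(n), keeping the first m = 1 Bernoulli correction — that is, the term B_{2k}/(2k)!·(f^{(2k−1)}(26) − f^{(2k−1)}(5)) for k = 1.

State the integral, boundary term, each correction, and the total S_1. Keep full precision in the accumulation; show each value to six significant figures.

The integral term ∫_5^26 ln(x) dx = 55.6633.
Endpoint term: (f(5) + f(26))/2 = (1.60944 + 3.25810)/2 = 2.43377.
So far: 58.0971.
Correction k=1: B_{2}/2! · (f^{(1)}(26) − f^{(1)}(5)) = 1/12 · (0.0384615 − 0.200000) = -0.0134615.

S_1 ≈ 58.0836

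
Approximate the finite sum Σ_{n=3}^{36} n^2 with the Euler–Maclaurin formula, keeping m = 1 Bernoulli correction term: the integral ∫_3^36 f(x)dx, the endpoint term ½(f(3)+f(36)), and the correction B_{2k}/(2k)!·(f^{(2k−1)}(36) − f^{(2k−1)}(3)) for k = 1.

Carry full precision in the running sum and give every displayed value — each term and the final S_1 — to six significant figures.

The integral term ∫_3^36 x^2 dx = 15543.0.
Boundary: ½(f(3) + f(36)) = ½(9.00000 + 1296.00) = 652.500.
Running total after boundary: 16195.5.
k=1: B_{2}/(2)! × [f^{(1)}(36) − f^{(1)}(3)] = 1/12 × (72.0000 − 6.00000) = 5.50000.

S_1 ≈ 16201.0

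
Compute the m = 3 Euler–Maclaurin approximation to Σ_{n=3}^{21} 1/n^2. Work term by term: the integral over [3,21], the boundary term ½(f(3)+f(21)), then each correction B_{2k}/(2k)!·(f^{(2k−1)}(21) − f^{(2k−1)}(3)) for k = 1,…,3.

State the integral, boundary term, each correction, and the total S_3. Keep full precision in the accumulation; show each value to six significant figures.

S_3 ≈ 0.348432

∫_3^21 1/x^2 dx evaluates to 0.285714.
Endpoint term: (f(3) + f(21))/2 = (0.111111 + 0.00226757)/2 = 0.0566893.
Integral + boundary = 0.342404.
k=1: B_{2}/(2)! × [f^{(1)}(21) − f^{(1)}(3)] = 1/12 × (-0.000215959 − (-0.0740741)) = 0.00615484.
Partial sum through k=1: 0.348558.
k=2: B_{4}/(4)! × [f^{(3)}(21) − f^{(3)}(3)] = −1/720 × (-5.87645e-06 − (-0.0987654)) = -0.000137166.
Partial sum through k=2: 0.348421.
k=3: B_{6}/(6)! × [f^{(5)}(21) − f^{(5)}(3)] = 1/30240 × (-3.99758e-07 − (-0.329218)) = 1.08868e-05.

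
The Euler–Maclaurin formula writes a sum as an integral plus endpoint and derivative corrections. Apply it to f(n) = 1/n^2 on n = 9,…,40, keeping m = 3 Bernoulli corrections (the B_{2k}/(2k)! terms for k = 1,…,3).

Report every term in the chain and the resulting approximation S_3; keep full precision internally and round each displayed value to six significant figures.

S_3 ≈ 0.0928219

Integral: ∫_9^40 1/x^2 dx = 0.0861111.
Endpoint term: (f(9) + f(40))/2 = (0.0123457 + 0.000625000)/2 = 0.00648534.
Integral + boundary = 0.0925965.
k=1: B_{2}/(2)! × [f^{(1)}(40) − f^{(1)}(9)] = 1/12 × (-3.12500e-05 − (-0.00274348)) = 0.000226020.
Partial sum through k=1: 0.0928225.
k=2: B_{4}/(4)! × [f^{(3)}(40) − f^{(3)}(9)] = −1/720 × (-2.34375e-07 − (-0.000406442)) = -5.64177e-07.
Partial sum through k=2: 0.0928219.
k=3: B_{6}/(6)! × [f^{(5)}(40) − f^{(5)}(9)] = 1/30240 × (-4.39453e-09 − (-0.000150534)) = 4.97783e-09.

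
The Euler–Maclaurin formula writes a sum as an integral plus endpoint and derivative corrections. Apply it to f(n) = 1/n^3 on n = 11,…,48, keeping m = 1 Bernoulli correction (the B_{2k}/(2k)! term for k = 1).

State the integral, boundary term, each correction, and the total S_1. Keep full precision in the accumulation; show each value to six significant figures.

∫_11^48 1/x^3 dx evaluates to 0.00391522.
Endpoint term: (f(11) + f(48))/2 = (0.000751315 + 9.04225e-06)/2 = 0.000380179.
Running total after boundary: 0.00429540.
Order-1 term: 1/12 · (-5.65140e-07 − (-0.000204904)) = 1.70282e-05.

S_1 ≈ 0.00431242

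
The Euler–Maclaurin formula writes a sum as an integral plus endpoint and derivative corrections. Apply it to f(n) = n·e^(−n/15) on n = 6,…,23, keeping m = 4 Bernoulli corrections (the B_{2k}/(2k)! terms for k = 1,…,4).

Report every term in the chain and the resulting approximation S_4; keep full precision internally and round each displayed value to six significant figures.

∫_6^23 x·e^(−x/15) dx evaluates to 88.1362.
Endpoint term: (f(6) + f(23))/2 = (4.02192 + 4.96375)/2 = 4.49283.
So far: 92.6291.
Correction k=1: B_{2}/2! · (f^{(1)}(23) − f^{(1)}(6)) = 1/12 · (-0.115101 − 0.402192) = -0.0431078.
After k=1: 92.5859.
Correction k=2: B_{4}/4! · (f^{(3)}(23) − f^{(3)}(6)) = −1/720 · (0.00140679 − 0.00774592) = 8.80434e-06.
After k=2: 92.5860.
Correction k=3: B_{6}/6! · (f^{(5)}(23) − f^{(5)}(6)) = 1/30240 · (1.47784e-05 − 6.09081e-05) = -1.52545e-09.
After k=3: 92.5860.
Correction k=4: B_{8}/8! · (f^{(7)}(23) − f^{(7)}(6)) = −1/1209600 · (1.03575e-07 − 3.88399e-07) = 2.35470e-13.

S_4 ≈ 92.5860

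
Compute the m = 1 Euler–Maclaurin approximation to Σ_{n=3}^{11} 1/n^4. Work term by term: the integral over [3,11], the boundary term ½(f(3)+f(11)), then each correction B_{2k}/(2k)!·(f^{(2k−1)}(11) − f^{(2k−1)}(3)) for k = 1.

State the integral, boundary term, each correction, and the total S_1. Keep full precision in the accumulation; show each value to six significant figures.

S_1 ≈ 0.0196719

The integral term ∫_3^11 1/x^4 dx = 0.0120952.
Boundary: ½(f(3) + f(11)) = ½(0.0123457 + 6.83013e-05) = 0.00620699.
So far: 0.0183022.
Correction k=1: B_{2}/2! · (f^{(1)}(11) − f^{(1)}(3)) = 1/12 · (-2.48369e-05 − (-0.0164609)) = 0.00136967.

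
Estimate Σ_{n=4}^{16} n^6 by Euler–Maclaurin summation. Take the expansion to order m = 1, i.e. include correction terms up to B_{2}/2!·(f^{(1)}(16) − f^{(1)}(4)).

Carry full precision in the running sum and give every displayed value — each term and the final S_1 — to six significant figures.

S_1 ≈ 4.72600e+07

∫_4^16 x^6 dx evaluates to 3.83456e+07.
Boundary: ½(f(4) + f(16)) = ½(4096.00 + 1.67772e+07) = 8.39066e+06.
Running total after boundary: 4.67362e+07.
Correction k=1: B_{2}/2! · (f^{(1)}(16) − f^{(1)}(4)) = 1/12 · (6.29146e+06 − 6144.00) = 523776.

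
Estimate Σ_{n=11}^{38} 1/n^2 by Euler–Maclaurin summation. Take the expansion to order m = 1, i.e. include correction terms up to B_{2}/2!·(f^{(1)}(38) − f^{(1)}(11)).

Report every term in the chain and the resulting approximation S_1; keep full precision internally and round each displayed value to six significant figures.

S_1 ≈ 0.0691940

Integral: ∫_11^38 1/x^2 dx = 0.0645933.
½[f(11) + f(38)] = ½[0.00826446 + 0.000692521] = 0.00447849.
Integral + boundary = 0.0690718.
Order-1 term: 1/12 · (-3.64485e-05 − (-0.00150263)) = 0.000122182.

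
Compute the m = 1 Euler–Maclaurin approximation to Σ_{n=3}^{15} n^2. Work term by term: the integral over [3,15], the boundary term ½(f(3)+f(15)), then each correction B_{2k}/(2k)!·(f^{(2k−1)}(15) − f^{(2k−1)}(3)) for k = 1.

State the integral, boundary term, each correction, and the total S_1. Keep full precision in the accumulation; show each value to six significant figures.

S_1 ≈ 1235.00

∫_3^15 x^2 dx evaluates to 1116.00.
½[f(3) + f(15)] = ½[9.00000 + 225.000] = 117.000.
Running total after boundary: 1233.00.
k=1: B_{2}/(2)! × [f^{(1)}(15) − f^{(1)}(3)] = 1/12 × (30.0000 − 6.00000) = 2.00000.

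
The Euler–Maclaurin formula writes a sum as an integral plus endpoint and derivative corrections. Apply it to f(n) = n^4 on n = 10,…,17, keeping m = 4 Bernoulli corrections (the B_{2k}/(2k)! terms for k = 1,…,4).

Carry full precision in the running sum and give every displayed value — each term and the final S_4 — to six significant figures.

S_4 ≈ 312036

The integral term ∫_10^17 x^4 dx = 263971.
Boundary: ½(f(10) + f(17)) = ½(10000.0 + 83521.0) = 46760.5.
Integral + boundary = 310732.
k=1: B_{2}/(2)! × [f^{(1)}(17) − f^{(1)}(10)] = 1/12 × (19652.0 − 4000.00) = 1304.33.
Running total after k=1: 312036.
k=2: B_{4}/(4)! × [f^{(3)}(17) − f^{(3)}(10)] = −1/720 × (408.000 − 240.000) = -0.233333.
Running total after k=2: 312036.
k=3: B_{6}/(6)! × [f^{(5)}(17) − f^{(5)}(10)] = 1/30240 × (0.00000 − 0.00000) = 0.00000.
Running total after k=3: 312036.
k=4: B_{8}/(8)! × [f^{(7)}(17) − f^{(7)}(10)] = −1/1209600 × (0.00000 − 0.00000) = 0.00000.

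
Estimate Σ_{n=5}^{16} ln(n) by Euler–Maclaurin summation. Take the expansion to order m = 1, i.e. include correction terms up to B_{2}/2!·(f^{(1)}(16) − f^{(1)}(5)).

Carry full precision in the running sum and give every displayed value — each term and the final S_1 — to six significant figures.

Integral: ∫_5^16 ln(x) dx = 25.3142.
Endpoint term: (f(5) + f(16))/2 = (1.60944 + 2.77259)/2 = 2.19101.
Integral + boundary = 27.5052.
Correction k=1: B_{2}/2! · (f^{(1)}(16) − f^{(1)}(5)) = 1/12 · (0.0625000 − 0.200000) = -0.0114583.

S_1 ≈ 27.4938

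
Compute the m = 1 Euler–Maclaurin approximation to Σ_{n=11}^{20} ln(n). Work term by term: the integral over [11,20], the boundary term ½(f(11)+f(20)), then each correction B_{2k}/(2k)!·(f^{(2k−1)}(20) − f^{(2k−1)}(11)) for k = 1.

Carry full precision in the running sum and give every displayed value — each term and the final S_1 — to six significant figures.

S_1 ≈ 27.2312

∫_11^20 ln(x) dx evaluates to 24.5378.
½[f(11) + f(20)] = ½[2.39790 + 2.99573] = 2.69681.
Running total after boundary: 27.2346.
Correction k=1: B_{2}/2! · (f^{(1)}(20) − f^{(1)}(11)) = 1/12 · (0.0500000 − 0.0909091) = -0.00340909.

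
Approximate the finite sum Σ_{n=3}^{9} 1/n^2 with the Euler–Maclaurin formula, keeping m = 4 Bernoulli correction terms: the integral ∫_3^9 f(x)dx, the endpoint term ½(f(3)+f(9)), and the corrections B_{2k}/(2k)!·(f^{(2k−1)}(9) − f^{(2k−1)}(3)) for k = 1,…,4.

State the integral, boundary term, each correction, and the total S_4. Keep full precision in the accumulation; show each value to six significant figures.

∫_3^9 1/x^2 dx evaluates to 0.222222.
Boundary: ½(f(3) + f(9)) = ½(0.111111 + 0.0123457) = 0.0617284.
Integral + boundary = 0.283951.
k=1: B_{2}/(2)! × [f^{(1)}(9) − f^{(1)}(3)] = 1/12 × (-0.00274348 − (-0.0740741)) = 0.00594422.
Partial sum through k=1: 0.289895.
k=2: B_{4}/(4)! × [f^{(3)}(9) − f^{(3)}(3)] = −1/720 × (-0.000406442 − (-0.0987654)) = -0.000136610.
Partial sum through k=2: 0.289758.
k=3: B_{6}/(6)! × [f^{(5)}(9) − f^{(5)}(3)] = 1/30240 × (-0.000150534 − (-0.329218)) = 1.08819e-05.
Partial sum through k=3: 0.289769.
k=4: B_{8}/(8)! × [f^{(7)}(9) − f^{(7)}(3)] = −1/1209600 × (-0.000104073 − (-2.04847)) = -1.69342e-06.

S_4 ≈ 0.289767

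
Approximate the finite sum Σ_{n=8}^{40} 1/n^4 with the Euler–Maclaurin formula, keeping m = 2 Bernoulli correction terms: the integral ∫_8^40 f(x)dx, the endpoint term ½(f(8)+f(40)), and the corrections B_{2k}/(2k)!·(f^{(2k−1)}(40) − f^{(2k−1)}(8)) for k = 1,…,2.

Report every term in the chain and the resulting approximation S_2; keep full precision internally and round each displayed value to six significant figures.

∫_8^40 1/x^4 dx evaluates to 0.000645833.
½[f(8) + f(40)] = ½[0.000244141 + 3.90625e-07] = 0.000122266.
So far: 0.000768099.
k=1: B_{2}/(2)! × [f^{(1)}(40) − f^{(1)}(8)] = 1/12 × (-3.90625e-08 − (-0.000122070)) = 1.01693e-05.
Partial sum through k=1: 0.000778268.
k=2: B_{4}/(4)! × [f^{(3)}(40) − f^{(3)}(8)] = −1/720 × (-7.32422e-10 − (-5.72205e-05)) = -7.94718e-08.

S_2 ≈ 0.000778189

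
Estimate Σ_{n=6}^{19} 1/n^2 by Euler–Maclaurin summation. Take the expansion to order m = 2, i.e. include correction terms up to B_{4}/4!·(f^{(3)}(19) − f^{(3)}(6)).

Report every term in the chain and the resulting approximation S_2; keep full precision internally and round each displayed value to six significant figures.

S_2 ≈ 0.130052

The integral term ∫_6^19 1/x^2 dx = 0.114035.
Boundary: ½(f(6) + f(19)) = ½(0.0277778 + 0.00277008) = 0.0152739.
So far: 0.129309.
Correction k=1: B_{2}/2! · (f^{(1)}(19) − f^{(1)}(6)) = 1/12 · (-0.000291588 − (-0.00925926)) = 0.000747306.
After k=1: 0.130056.
Correction k=2: B_{4}/4! · (f^{(3)}(19) − f^{(3)}(6)) = −1/720 · (-9.69267e-06 − (-0.00308642)) = -4.27323e-06.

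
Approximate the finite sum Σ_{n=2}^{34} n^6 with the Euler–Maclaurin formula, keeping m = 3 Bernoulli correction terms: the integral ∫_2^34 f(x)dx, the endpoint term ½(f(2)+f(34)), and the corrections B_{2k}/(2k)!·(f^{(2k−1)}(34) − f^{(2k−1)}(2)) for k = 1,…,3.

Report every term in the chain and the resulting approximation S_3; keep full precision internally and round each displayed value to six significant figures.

S_3 ≈ 8.29845e+09

The integral term ∫_2^34 x^6 dx = 7.50334e+09.
Boundary: ½(f(2) + f(34)) = ½(64.0000 + 1.54480e+09) = 7.72402e+08.
Integral + boundary = 8.27574e+09.
Order-1 term: 1/12 · (2.72613e+08 − 192.000) = 2.27177e+07.
Running total after k=1: 8.29846e+09.
Order-2 term: −1/720 · (4.71648e+06 − 960.000) = -6549.33.
Running total after k=2: 8.29845e+09.
Order-3 term: 1/30240 · (24480.0 − 1440.00) = 0.761905.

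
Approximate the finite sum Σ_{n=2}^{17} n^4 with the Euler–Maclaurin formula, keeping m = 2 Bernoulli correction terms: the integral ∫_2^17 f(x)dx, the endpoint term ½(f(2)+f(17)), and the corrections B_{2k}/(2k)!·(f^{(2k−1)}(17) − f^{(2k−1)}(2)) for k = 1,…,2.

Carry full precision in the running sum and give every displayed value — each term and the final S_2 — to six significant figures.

S_2 ≈ 327368

Integral: ∫_2^17 x^4 dx = 283965.
Endpoint term: (f(2) + f(17))/2 = (16.0000 + 83521.0)/2 = 41768.5.
So far: 325734.
Correction k=1: B_{2}/2! · (f^{(1)}(17) − f^{(1)}(2)) = 1/12 · (19652.0 − 32.0000) = 1635.00.
Partial sum through k=1: 327368.
Correction k=2: B_{4}/4! · (f^{(3)}(17) − f^{(3)}(2)) = −1/720 · (408.000 − 48.0000) = -0.500000.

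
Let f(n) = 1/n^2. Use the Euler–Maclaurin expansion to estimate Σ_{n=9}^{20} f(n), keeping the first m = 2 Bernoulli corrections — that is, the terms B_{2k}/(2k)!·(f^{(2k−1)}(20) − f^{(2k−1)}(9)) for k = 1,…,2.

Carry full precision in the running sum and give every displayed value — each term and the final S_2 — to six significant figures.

∫_9^20 1/x^2 dx evaluates to 0.0611111.
Endpoint term: (f(9) + f(20))/2 = (0.0123457 + 0.00250000)/2 = 0.00742284.
Integral + boundary = 0.0685340.
Order-1 term: 1/12 · (-0.000250000 − (-0.00274348)) = 0.000207790.
After k=1: 0.0687417.
Order-2 term: −1/720 · (-7.50000e-06 − (-0.000406442)) = -5.54086e-07.

S_2 ≈ 0.0687412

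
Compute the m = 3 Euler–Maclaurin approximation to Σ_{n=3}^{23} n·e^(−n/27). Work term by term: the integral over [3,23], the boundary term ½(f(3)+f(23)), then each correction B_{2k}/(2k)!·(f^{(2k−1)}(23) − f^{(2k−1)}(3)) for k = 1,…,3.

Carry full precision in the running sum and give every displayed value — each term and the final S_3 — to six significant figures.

Integral: ∫_3^23 x·e^(−x/27) dx = 148.877.
Endpoint term: (f(3) + f(23))/2 = (2.68452 + 9.81236)/2 = 6.24844.
Running total after boundary: 155.126.
k=1: B_{2}/(2)! × [f^{(1)}(23) − f^{(1)}(3)] = 1/12 × (0.0632036 − 0.795413) = -0.0610174.
Partial sum through k=1: 155.065.
k=2: B_{4}/(4)! × [f^{(3)}(23) − f^{(3)}(3)] = −1/720 × (0.00125714 − 0.00354608) = 3.17909e-06.
Partial sum through k=2: 155.065.
k=3: B_{6}/(6)! × [f^{(5)}(23) − f^{(5)}(3)] = 1/30240 × (3.33000e-06 − 8.23190e-06) = -1.62100e-10.

S_3 ≈ 155.065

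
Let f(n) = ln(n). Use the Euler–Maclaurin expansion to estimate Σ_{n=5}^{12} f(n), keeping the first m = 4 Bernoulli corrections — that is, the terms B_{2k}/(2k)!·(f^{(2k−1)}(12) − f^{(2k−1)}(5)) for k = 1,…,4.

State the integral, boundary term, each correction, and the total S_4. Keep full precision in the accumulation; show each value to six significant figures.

Integral: ∫_5^12 ln(x) dx = 14.7717.
Boundary: ½(f(5) + f(12)) = ½(1.60944 + 2.48491) = 2.04717.
Integral + boundary = 16.8189.
k=1: B_{2}/(2)! × [f^{(1)}(12) − f^{(1)}(5)] = 1/12 × (0.0833333 − 0.200000) = -0.00972222.
Running total after k=1: 16.8091.
k=2: B_{4}/(4)! × [f^{(3)}(12) − f^{(3)}(5)] = −1/720 × (0.00115741 − 0.0160000) = 2.06147e-05.
Running total after k=2: 16.8092.
k=3: B_{6}/(6)! × [f^{(5)}(12) − f^{(5)}(5)] = 1/30240 × (9.64506e-05 − 0.00768000) = -2.50779e-07.
Running total after k=3: 16.8092.
k=4: B_{8}/(8)! × [f^{(7)}(12) − f^{(7)}(5)] = −1/1209600 × (2.00939e-05 − 0.00921600) = 7.60244e-09.

S_4 ≈ 16.8092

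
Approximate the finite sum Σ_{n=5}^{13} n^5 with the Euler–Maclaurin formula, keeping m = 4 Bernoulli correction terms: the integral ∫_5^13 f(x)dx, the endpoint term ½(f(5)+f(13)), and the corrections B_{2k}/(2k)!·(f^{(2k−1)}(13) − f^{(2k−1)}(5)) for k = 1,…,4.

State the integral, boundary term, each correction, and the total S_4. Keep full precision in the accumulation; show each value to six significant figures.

The integral term ∫_5^13 x^5 dx = 801864.
½[f(5) + f(13)] = ½[3125.00 + 371293] = 187209.
Integral + boundary = 989073.
k=1: B_{2}/(2)! × [f^{(1)}(13) − f^{(1)}(5)] = 1/12 × (142805 − 3125.00) = 11640.0.
After k=1: 1.00071e+06.
k=2: B_{4}/(4)! × [f^{(3)}(13) − f^{(3)}(5)] = −1/720 × (10140.0 − 1500.00) = -12.0000.
After k=2: 1.00070e+06.
k=3: B_{6}/(6)! × [f^{(5)}(13) − f^{(5)}(5)] = 1/30240 × (120.000 − 120.000) = 0.00000.
After k=3: 1.00070e+06.
k=4: B_{8}/(8)! × [f^{(7)}(13) − f^{(7)}(5)] = −1/1209600 × (0.00000 − 0.00000) = 0.00000.

S_4 ≈ 1.00070e+06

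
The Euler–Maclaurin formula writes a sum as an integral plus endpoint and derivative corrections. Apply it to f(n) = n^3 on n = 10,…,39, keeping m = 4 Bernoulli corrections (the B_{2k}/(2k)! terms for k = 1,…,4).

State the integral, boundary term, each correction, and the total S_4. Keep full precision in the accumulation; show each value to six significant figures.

∫_10^39 x^3 dx evaluates to 575860.
Boundary: ½(f(10) + f(39)) = ½(1000.00 + 59319.0) = 30159.5.
So far: 606020.
Order-1 term: 1/12 · (4563.00 − 300.000) = 355.250.
After k=1: 606375.
Order-2 term: −1/720 · (6.00000 − 6.00000) = 0.00000.
After k=2: 606375.
Order-3 term: 1/30240 · (0.00000 − 0.00000) = 0.00000.
After k=3: 606375.
Order-4 term: −1/1209600 · (0.00000 − 0.00000) = 0.00000.

S_4 ≈ 606375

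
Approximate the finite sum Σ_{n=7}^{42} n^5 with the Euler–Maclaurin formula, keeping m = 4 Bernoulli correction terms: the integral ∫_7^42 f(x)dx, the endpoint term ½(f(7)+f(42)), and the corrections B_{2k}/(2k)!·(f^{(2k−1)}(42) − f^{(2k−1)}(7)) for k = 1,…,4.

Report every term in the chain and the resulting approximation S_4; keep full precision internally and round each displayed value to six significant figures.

∫_7^42 x^5 dx evaluates to 9.14819e+08.
½[f(7) + f(42)] = ½[16807.0 + 1.30691e+08] = 6.53540e+07.
Running total after boundary: 9.80173e+08.
Order-1 term: 1/12 · (1.55585e+07 − 12005.0) = 1.29554e+06.
After k=1: 9.81469e+08.
Order-2 term: −1/720 · (105840 − 2940.00) = -142.917.
After k=2: 9.81468e+08.
Order-3 term: 1/30240 · (120.000 − 120.000) = 0.00000.
After k=3: 9.81468e+08.
Order-4 term: −1/1209600 · (0.00000 − 0.00000) = 0.00000.

S_4 ≈ 9.81468e+08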